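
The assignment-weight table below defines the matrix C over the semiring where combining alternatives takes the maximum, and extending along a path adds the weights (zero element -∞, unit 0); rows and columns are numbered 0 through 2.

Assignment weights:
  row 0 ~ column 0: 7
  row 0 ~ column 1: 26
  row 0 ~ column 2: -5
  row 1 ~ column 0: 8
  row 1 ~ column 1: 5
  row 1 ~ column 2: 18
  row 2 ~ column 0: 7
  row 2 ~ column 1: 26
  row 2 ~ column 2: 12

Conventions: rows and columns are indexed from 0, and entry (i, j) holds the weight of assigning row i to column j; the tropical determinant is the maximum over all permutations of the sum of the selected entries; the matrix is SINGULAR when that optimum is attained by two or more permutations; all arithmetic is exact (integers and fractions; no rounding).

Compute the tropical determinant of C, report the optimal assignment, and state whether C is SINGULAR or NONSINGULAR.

σ = (0, 1, 2): 7 + 5 + 12 = 24
σ = (0, 2, 1): 7 + 18 + 26 = 51
σ = (1, 0, 2): 26 + 8 + 12 = 46
σ = (1, 2, 0): 26 + 18 + 7 = 51
σ = (2, 0, 1): (-5) + 8 + 26 = 29
σ = (2, 1, 0): (-5) + 5 + 7 = 7
Optimal value attained by: σ = (0, 2, 1).
Answer: det⊕(C) = 51; verdict: SINGULAR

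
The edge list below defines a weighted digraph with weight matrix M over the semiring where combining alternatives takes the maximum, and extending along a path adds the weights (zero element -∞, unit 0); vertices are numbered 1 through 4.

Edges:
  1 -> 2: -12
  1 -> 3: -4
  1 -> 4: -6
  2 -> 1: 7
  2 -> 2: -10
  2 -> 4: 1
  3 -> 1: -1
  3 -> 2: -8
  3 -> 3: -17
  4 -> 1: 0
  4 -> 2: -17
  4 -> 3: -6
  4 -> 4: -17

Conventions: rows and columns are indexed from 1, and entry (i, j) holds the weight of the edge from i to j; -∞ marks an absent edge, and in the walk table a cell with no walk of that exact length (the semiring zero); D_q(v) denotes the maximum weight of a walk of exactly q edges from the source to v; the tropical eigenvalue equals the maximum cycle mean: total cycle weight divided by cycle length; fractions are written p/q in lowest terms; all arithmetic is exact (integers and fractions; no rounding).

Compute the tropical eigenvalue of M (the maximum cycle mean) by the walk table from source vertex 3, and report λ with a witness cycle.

q=0: [-∞, -∞, 0, -∞]
q=1: [-1, -8, -17, -∞]
q=2: [-1, -13, -5, -7]
q=3: [-6, -13, -5, -7]
q=4: [-6, -13, -10, -12]
Optimal cycle mean attained by: cycle 1->3->2->1, total (-4) + (-8) + 7, length 3.
Answer: λ = -5/3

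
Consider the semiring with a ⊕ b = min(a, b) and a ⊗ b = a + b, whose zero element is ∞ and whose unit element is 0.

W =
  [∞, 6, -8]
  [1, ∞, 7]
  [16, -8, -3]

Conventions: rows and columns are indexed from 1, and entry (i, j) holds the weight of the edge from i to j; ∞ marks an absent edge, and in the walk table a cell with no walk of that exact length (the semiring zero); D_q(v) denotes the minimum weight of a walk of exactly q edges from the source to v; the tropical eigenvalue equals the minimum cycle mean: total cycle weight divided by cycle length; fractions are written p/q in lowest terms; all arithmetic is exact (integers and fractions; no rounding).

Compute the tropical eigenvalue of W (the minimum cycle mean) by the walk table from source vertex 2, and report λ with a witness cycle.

q=0: [∞, 0, ∞]
q=1: [1, ∞, 7]
q=2: [23, -1, -7]
q=3: [0, -15, -10]
Optimal cycle mean attained by: cycle 1->3->2->1, total (-8) + (-8) + 1, length 3.
Answer: λ = -5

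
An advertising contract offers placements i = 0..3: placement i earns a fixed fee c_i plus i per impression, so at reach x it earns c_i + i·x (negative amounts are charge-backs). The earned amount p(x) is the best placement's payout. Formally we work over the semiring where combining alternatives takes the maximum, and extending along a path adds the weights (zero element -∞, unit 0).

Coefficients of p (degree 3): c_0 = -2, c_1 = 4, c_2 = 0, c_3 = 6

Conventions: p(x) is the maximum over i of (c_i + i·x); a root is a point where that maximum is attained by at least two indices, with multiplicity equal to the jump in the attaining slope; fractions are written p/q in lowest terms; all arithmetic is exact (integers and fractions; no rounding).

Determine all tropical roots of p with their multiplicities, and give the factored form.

hull edge (i=0, c=-2) to (i=1, c=4): slope 6, span 1
hull edge (i=1, c=4) to (i=3, c=6): slope 1, span 2
Factored form: p(x) = 6 ⊗ (x ⊕ (-6)) ⊗ (x ⊕ (-1)) ⊗ (x ⊕ (-1))
Answer: roots = -6 (mult 1), -1 (mult 2)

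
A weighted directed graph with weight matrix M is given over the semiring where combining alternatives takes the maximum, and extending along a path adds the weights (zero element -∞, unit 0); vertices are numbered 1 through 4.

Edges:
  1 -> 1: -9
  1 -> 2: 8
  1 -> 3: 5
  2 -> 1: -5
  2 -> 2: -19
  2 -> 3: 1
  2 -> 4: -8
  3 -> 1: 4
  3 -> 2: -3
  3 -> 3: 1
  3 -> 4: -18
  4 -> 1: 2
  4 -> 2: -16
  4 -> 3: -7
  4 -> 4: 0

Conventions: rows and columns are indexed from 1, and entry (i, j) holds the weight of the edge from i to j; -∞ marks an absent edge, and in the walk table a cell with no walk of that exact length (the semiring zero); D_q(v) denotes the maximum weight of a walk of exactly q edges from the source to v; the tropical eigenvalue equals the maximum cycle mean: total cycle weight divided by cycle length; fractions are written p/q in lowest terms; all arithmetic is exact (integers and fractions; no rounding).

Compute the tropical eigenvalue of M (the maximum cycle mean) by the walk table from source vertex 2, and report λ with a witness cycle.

q=0: [-∞, 0, -∞, -∞]
q=1: [-5, -19, 1, -8]
q=2: [5, 3, 2, -8]
q=3: [6, 13, 10, -5]
q=4: [14, 14, 14, 5]
Optimal cycle mean attained by: cycle 1->3->1, total 5 + 4, length 2.
Answer: λ = 9/2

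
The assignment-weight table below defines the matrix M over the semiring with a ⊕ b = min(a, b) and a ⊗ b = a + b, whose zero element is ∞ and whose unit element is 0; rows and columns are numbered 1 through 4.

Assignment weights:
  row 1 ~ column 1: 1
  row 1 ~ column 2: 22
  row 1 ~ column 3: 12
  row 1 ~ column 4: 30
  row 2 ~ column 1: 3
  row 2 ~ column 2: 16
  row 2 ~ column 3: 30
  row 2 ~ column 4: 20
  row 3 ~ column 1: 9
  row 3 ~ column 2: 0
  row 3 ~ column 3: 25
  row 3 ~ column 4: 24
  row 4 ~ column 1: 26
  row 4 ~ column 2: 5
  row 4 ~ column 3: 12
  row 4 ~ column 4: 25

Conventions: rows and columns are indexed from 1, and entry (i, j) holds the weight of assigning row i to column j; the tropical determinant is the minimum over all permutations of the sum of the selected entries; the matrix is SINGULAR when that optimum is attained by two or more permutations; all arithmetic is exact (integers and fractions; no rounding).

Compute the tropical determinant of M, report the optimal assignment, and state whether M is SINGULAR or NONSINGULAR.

σ = (1, 2, 3, 4): 1 + 16 + 25 + 25 = 67
σ = (1, 2, 4, 3): 1 + 16 + 24 + 12 = 53
σ = (1, 3, 2, 4): 1 + 30 + 0 + 25 = 56
σ = (1, 3, 4, 2): 1 + 30 + 24 + 5 = 60
σ = (1, 4, 2, 3): 1 + 20 + 0 + 12 = 33
σ = (1, 4, 3, 2): 1 + 20 + 25 + 5 = 51
σ = (2, 1, 3, 4): 22 + 3 + 25 + 25 = 75
σ = (2, 1, 4, 3): 22 + 3 + 24 + 12 = 61
σ = (2, 3, 1, 4): 22 + 30 + 9 + 25 = 86
σ = (2, 3, 4, 1): 22 + 30 + 24 + 26 = 102
σ = (2, 4, 1, 3): 22 + 20 + 9 + 12 = 63
σ = (2, 4, 3, 1): 22 + 20 + 25 + 26 = 93
σ = (3, 1, 2, 4): 12 + 3 + 0 + 25 = 40
σ = (3, 1, 4, 2): 12 + 3 + 24 + 5 = 44
σ = (3, 2, 1, 4): 12 + 16 + 9 + 25 = 62
σ = (3, 2, 4, 1): 12 + 16 + 24 + 26 = 78
σ = (3, 4, 1, 2): 12 + 20 + 9 + 5 = 46
σ = (3, 4, 2, 1): 12 + 20 + 0 + 26 = 58
σ = (4, 1, 2, 3): 30 + 3 + 0 + 12 = 45
σ = (4, 1, 3, 2): 30 + 3 + 25 + 5 = 63
σ = (4, 2, 1, 3): 30 + 16 + 9 + 12 = 67
σ = (4, 2, 3, 1): 30 + 16 + 25 + 26 = 97
σ = (4, 3, 1, 2): 30 + 30 + 9 + 5 = 74
σ = (4, 3, 2, 1): 30 + 30 + 0 + 26 = 86
Optimal value attained by: σ = (1, 4, 2, 3).
Answer: det⊕(M) = 33; verdict: NONSINGULAR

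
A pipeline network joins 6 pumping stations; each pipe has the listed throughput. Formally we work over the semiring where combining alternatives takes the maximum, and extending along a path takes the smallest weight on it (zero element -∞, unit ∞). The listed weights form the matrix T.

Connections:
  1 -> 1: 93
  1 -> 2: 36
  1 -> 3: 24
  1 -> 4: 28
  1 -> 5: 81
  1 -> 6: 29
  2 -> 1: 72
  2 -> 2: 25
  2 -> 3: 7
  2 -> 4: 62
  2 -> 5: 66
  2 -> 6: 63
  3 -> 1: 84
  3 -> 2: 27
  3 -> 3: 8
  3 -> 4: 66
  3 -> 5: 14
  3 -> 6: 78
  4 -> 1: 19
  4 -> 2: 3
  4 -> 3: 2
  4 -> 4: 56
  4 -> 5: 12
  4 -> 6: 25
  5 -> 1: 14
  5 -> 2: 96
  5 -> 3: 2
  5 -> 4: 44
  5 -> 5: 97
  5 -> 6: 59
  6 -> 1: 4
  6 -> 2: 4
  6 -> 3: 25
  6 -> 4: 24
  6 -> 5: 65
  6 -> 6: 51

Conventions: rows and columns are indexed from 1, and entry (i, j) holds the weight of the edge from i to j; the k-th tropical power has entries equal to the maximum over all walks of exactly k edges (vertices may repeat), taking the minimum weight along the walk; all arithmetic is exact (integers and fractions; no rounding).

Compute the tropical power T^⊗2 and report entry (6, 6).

T^⊗2:
  [93, 81, 25, 44, 81, 59]
  [72, 66, 25, 56, 72, 59]
  [84, 36, 25, 56, 81, 51]
  [19, 19, 25, 56, 25, 25]
  [72, 96, 25, 62, 97, 63]
  [25, 65, 25, 44, 65, 59]
Key observation: the optimum is the walk 6->5->6, with weight 65 min 59 = 59.
Optimal value attained by: walk 6->5->6.
Answer: (T^⊗2)[6][6] = 59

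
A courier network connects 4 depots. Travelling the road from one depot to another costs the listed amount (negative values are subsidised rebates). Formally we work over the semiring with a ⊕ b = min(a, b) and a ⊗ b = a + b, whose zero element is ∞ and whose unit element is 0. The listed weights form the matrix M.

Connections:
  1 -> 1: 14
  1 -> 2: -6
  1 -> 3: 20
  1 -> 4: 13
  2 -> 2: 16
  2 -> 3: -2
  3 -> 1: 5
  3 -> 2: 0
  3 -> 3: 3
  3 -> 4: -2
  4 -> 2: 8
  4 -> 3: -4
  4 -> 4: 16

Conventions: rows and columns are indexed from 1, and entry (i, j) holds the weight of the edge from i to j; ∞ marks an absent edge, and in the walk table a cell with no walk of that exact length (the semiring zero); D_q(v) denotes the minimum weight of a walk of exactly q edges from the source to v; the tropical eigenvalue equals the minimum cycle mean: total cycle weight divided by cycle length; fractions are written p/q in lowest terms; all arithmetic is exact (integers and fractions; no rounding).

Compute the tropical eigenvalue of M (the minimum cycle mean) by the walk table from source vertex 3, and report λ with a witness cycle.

q=0: [∞, ∞, 0, ∞]
q=1: [5, 0, 3, -2]
q=2: [8, -1, -6, 1]
q=3: [-1, -6, -3, -8]
q=4: [2, -7, -12, -5]
Optimal cycle mean attained by: cycle 3->4->3, total (-2) + (-4), length 2.
Answer: λ = -3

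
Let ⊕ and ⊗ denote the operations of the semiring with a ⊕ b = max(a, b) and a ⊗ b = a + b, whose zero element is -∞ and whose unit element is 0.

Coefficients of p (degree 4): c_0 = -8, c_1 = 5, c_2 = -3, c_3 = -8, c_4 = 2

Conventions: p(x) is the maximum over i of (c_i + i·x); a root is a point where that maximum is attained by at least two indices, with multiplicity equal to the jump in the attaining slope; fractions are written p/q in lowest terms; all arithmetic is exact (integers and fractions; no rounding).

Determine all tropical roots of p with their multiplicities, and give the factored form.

hull edge (i=0, c=-8) to (i=1, c=5): slope 13, span 1
hull edge (i=1, c=5) to (i=4, c=2): slope -1, span 3
Factored form: p(x) = 2 ⊗ (x ⊕ (-13)) ⊗ (x ⊕ 1) ⊗ (x ⊕ 1) ⊗ (x ⊕ 1)
Answer: roots = -13 (mult 1), 1 (mult 3)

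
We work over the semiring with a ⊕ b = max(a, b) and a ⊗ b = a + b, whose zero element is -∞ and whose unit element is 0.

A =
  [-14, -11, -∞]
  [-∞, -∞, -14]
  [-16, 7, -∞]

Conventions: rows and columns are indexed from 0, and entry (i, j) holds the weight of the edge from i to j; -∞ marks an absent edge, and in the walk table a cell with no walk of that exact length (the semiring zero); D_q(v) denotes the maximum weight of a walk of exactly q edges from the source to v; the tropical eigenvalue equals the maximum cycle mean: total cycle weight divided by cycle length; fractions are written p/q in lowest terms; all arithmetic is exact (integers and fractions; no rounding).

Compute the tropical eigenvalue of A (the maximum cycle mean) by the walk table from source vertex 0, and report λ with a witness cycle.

q=0: [0, -∞, -∞]
q=1: [-14, -11, -∞]
q=2: [-28, -25, -25]
q=3: [-41, -18, -39]
Optimal cycle mean attained by: cycle 1->2->1, total (-14) + 7, length 2.
Answer: λ = -7/2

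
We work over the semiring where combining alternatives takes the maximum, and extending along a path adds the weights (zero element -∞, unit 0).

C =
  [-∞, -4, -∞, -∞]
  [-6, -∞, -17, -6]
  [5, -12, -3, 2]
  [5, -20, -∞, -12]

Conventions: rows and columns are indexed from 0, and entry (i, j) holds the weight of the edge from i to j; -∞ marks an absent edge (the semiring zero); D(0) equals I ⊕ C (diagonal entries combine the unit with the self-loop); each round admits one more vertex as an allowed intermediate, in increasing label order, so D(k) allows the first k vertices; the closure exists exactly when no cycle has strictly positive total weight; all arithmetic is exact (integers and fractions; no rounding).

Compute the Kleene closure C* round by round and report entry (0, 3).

D(0):
  [0, -4, -∞, -∞]
  [-6, 0, -17, -6]
  [5, -12, 0, 2]
  [5, -20, -∞, 0]
D(1):
  [0, -4, -∞, -∞]
  [-6, 0, -17, -6]
  [5, 1, 0, 2]
  [5, 1, -∞, 0]
D(2):
  [0, -4, -21, -10]
  [-6, 0, -17, -6]
  [5, 1, 0, 2]
  [5, 1, -16, 0]
D(3):
  [0, -4, -21, -10]
  [-6, 0, -17, -6]
  [5, 1, 0, 2]
  [5, 1, -16, 0]
D(4):
  [0, -4, -21, -10]
  [-1, 0, -17, -6]
  [7, 3, 0, 2]
  [5, 1, -16, 0]
Answer: C*[0][3] = -10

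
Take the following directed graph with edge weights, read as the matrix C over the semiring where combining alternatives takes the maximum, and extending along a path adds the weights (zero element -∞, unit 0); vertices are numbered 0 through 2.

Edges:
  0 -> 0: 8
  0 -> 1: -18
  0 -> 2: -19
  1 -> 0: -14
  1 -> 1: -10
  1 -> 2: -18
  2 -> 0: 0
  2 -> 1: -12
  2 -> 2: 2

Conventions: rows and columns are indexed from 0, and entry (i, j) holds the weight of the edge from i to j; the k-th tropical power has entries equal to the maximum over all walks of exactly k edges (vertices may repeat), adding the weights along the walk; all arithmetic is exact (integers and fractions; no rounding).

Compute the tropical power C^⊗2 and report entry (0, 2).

C^⊗2:
  [16, -10, -11]
  [-6, -20, -16]
  [8, -10, 4]
Key observation: the optimum is the walk 0->0->2, with weight 8 + (-19) = -11.
Optimal value attained by: walk 0->0->2.
Answer: (C^⊗2)[0][2] = -11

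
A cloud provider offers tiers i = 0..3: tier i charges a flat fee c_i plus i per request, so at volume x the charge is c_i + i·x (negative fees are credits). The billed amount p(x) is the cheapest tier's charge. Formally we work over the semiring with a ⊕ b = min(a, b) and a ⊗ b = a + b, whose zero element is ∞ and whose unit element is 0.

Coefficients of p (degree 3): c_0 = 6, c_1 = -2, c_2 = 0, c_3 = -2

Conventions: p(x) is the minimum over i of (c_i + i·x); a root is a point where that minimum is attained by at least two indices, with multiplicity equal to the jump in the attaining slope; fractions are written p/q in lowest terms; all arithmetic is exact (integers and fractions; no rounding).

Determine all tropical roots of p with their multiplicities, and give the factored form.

hull edge (i=0, c=6) to (i=1, c=-2): slope -8, span 1
hull edge (i=1, c=-2) to (i=3, c=-2): slope 0, span 2
Factored form: p(x) = -2 ⊗ (x ⊕ 0) ⊗ (x ⊕ 0) ⊗ (x ⊕ 8)
Answer: roots = 0 (mult 2), 8 (mult 1)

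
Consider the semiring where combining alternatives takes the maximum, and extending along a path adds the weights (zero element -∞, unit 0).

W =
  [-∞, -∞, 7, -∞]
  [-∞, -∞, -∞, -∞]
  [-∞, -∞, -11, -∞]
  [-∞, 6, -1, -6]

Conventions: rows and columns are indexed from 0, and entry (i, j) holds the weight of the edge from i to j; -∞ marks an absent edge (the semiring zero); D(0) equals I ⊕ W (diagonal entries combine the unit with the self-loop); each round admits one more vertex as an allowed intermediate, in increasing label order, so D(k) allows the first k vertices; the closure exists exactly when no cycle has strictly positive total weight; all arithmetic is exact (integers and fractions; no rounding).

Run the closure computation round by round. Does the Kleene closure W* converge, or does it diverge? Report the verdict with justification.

D(0):
  [0, -∞, 7, -∞]
  [-∞, 0, -∞, -∞]
  [-∞, -∞, 0, -∞]
  [-∞, 6, -1, 0]
D(1):
  [0, -∞, 7, -∞]
  [-∞, 0, -∞, -∞]
  [-∞, -∞, 0, -∞]
  [-∞, 6, -1, 0]
D(2):
  [0, -∞, 7, -∞]
  [-∞, 0, -∞, -∞]
  [-∞, -∞, 0, -∞]
  [-∞, 6, -1, 0]
D(3):
  [0, -∞, 7, -∞]
  [-∞, 0, -∞, -∞]
  [-∞, -∞, 0, -∞]
  [-∞, 6, -1, 0]
D(4):
  [0, -∞, 7, -∞]
  [-∞, 0, -∞, -∞]
  [-∞, -∞, 0, -∞]
  [-∞, 6, -1, 0]
Key observation: every diagonal entry stays at the unit through all rounds, so no improving cycle exists.
Answer: CONVERGES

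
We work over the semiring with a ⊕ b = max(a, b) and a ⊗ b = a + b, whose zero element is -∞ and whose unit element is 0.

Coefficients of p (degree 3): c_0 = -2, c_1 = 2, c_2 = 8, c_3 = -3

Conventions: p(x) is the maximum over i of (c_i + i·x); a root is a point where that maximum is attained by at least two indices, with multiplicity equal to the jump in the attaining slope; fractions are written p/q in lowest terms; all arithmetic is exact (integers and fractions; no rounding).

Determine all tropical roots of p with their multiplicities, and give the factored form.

hull edge (i=0, c=-2) to (i=2, c=8): slope 5, span 2
hull edge (i=2, c=8) to (i=3, c=-3): slope -11, span 1
Factored form: p(x) = -3 ⊗ (x ⊕ (-5)) ⊗ (x ⊕ (-5)) ⊗ (x ⊕ 11)
Answer: roots = -5 (mult 2), 11 (mult 1)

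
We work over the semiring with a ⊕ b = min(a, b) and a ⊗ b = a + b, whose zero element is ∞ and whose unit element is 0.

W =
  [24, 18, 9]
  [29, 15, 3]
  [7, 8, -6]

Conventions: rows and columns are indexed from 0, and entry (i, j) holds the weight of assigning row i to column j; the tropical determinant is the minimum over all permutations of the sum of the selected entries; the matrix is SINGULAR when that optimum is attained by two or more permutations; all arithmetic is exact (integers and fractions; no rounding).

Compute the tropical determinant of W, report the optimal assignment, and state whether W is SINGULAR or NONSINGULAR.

σ = (0, 1, 2): 24 + 15 + (-6) = 33
σ = (0, 2, 1): 24 + 3 + 8 = 35
σ = (1, 0, 2): 18 + 29 + (-6) = 41
σ = (1, 2, 0): 18 + 3 + 7 = 28
σ = (2, 0, 1): 9 + 29 + 8 = 46
σ = (2, 1, 0): 9 + 15 + 7 = 31
Optimal value attained by: σ = (1, 2, 0).
Answer: det⊕(W) = 28; verdict: NONSINGULAR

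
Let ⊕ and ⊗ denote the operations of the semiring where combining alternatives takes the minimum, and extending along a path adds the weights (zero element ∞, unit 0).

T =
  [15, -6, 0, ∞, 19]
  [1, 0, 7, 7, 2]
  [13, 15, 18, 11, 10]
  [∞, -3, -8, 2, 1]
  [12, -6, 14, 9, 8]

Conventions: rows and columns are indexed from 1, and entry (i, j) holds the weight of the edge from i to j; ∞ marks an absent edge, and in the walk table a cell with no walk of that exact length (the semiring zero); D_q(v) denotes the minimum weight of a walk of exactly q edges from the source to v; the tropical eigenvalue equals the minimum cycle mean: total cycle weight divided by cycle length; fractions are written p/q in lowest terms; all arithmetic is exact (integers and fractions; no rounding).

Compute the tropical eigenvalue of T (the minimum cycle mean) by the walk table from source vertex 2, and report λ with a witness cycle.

q=0: [∞, 0, ∞, ∞, ∞]
q=1: [1, 0, 7, 7, 2]
q=2: [1, -5, -1, 7, 2]
q=3: [-4, -5, -1, 2, -3]
q=4: [-4, -10, -6, 2, -3]
q=5: [-9, -10, -6, -3, -8]
Optimal cycle mean attained by: cycle 1->2->1, total (-6) + 1, length 2.
Answer: λ = -5/2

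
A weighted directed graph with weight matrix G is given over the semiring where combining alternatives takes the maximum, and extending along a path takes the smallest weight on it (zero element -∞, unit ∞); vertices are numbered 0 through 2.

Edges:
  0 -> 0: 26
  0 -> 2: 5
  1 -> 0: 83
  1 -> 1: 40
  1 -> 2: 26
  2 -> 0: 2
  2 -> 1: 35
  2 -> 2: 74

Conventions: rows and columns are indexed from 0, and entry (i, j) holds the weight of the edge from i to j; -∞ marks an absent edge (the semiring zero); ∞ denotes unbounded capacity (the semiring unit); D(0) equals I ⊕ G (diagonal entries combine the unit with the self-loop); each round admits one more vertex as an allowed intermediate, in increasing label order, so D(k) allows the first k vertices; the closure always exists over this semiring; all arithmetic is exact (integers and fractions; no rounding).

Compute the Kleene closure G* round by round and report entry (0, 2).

D(0):
  [∞, -∞, 5]
  [83, ∞, 26]
  [2, 35, ∞]
D(1):
  [∞, -∞, 5]
  [83, ∞, 26]
  [2, 35, ∞]
D(2):
  [∞, -∞, 5]
  [83, ∞, 26]
  [35, 35, ∞]
D(3):
  [∞, 5, 5]
  [83, ∞, 26]
  [35, 35, ∞]
Answer: G*[0][2] = 5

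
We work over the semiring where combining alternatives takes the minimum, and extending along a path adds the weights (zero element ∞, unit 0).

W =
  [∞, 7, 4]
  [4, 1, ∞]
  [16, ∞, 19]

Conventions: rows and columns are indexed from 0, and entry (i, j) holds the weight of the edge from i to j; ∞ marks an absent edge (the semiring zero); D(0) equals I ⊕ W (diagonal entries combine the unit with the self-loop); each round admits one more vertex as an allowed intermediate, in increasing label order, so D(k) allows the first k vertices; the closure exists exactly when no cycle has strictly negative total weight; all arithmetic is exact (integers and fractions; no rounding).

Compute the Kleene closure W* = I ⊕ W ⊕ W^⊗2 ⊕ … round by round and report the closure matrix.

D(0):
  [0, 7, 4]
  [4, 0, ∞]
  [16, ∞, 0]
D(1):
  [0, 7, 4]
  [4, 0, 8]
  [16, 23, 0]
D(2):
  [0, 7, 4]
  [4, 0, 8]
  [16, 23, 0]
D(3):
  [0, 7, 4]
  [4, 0, 8]
  [16, 23, 0]
Answer: W* = [[0, 7, 4], [4, 0, 8], [16, 23, 0]]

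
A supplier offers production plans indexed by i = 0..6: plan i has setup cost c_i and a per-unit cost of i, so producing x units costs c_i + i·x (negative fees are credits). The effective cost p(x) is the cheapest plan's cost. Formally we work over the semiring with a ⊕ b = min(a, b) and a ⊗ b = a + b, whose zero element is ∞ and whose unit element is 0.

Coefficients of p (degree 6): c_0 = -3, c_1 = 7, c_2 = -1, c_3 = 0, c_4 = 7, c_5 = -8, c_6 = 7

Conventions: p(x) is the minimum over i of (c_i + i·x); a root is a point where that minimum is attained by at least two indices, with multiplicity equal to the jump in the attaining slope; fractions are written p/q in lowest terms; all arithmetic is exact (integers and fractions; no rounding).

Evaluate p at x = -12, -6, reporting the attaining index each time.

p(-12) = min(-3+0·(-12)=-3, 7+1·(-12)=-5, -1+2·(-12)=-25, 0+3·(-12)=-36, 7+4·(-12)=-41, -8+5·(-12)=-68, 7+6·(-12)=-65) = -68 (attained by i=5)
p(-6) = min(-3+0·(-6)=-3, 7+1·(-6)=1, -1+2·(-6)=-13, 0+3·(-6)=-18, 7+4·(-6)=-17, -8+5·(-6)=-38, 7+6·(-6)=-29) = -38 (attained by i=5)
Answer: p(-12) = -68; p(-6) = -38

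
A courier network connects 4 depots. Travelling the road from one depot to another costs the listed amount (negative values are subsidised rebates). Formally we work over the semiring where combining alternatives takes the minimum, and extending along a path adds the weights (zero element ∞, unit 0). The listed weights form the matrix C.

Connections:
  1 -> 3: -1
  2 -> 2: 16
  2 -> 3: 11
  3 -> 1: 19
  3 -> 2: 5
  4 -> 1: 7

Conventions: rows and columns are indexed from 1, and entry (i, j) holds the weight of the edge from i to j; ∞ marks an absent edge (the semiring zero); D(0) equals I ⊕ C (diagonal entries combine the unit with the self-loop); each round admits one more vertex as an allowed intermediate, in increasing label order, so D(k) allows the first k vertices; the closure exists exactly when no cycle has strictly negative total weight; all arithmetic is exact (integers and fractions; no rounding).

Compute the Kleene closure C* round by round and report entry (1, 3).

D(0):
  [0, ∞, -1, ∞]
  [∞, 0, 11, ∞]
  [19, 5, 0, ∞]
  [7, ∞, ∞, 0]
D(1):
  [0, ∞, -1, ∞]
  [∞, 0, 11, ∞]
  [19, 5, 0, ∞]
  [7, ∞, 6, 0]
D(2):
  [0, ∞, -1, ∞]
  [∞, 0, 11, ∞]
  [19, 5, 0, ∞]
  [7, ∞, 6, 0]
D(3):
  [0, 4, -1, ∞]
  [30, 0, 11, ∞]
  [19, 5, 0, ∞]
  [7, 11, 6, 0]
D(4):
  [0, 4, -1, ∞]
  [30, 0, 11, ∞]
  [19, 5, 0, ∞]
  [7, 11, 6, 0]
Answer: C*[1][3] = -1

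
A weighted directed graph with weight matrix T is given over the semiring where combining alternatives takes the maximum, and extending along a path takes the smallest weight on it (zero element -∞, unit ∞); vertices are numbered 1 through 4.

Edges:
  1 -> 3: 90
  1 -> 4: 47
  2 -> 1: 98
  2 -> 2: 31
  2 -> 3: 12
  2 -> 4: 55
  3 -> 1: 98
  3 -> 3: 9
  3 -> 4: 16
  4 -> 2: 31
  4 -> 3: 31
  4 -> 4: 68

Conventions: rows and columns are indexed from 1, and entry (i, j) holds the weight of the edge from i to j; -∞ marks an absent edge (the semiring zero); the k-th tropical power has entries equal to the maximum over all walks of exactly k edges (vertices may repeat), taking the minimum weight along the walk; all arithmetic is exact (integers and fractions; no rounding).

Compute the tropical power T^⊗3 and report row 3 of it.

T^⊗2:
  [90, 31, 31, 47]
  [31, 31, 90, 55]
  [9, 16, 90, 47]
  [31, 31, 31, 68]
T^⊗3:
  [31, 31, 90, 47]
  [90, 31, 31, 55]
  [90, 31, 31, 47]
  [31, 31, 31, 68]
Answer: row 3 of T^⊗3 = [90, 31, 31, 47]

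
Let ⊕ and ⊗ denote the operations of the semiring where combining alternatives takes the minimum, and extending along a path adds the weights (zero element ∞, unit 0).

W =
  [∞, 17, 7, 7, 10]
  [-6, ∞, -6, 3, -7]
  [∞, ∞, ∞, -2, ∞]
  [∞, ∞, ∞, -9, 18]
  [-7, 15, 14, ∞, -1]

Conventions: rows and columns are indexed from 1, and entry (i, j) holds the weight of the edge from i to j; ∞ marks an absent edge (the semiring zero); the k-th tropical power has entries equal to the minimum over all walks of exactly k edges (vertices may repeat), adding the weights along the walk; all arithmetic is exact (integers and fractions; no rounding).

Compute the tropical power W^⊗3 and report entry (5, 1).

W^⊗2:
  [3, 25, 11, -2, 9]
  [-14, 8, 1, -8, -8]
  [∞, ∞, ∞, -11, 16]
  [11, 33, 32, -18, 9]
  [-8, 10, 0, 0, -2]
W^⊗3:
  [2, 20, 10, -11, 8]
  [-15, 3, -7, -17, -9]
  [9, 31, 30, -20, 7]
  [2, 24, 18, -27, 0]
  [-9, 9, -1, -9, -3]
Key observation: the optimum is the walk 5->5->5->1, with weight (-1) + (-1) + (-7) = -9.
Optimal value attained by: walk 5->5->5->1.
Answer: (W^⊗3)[5][1] = -9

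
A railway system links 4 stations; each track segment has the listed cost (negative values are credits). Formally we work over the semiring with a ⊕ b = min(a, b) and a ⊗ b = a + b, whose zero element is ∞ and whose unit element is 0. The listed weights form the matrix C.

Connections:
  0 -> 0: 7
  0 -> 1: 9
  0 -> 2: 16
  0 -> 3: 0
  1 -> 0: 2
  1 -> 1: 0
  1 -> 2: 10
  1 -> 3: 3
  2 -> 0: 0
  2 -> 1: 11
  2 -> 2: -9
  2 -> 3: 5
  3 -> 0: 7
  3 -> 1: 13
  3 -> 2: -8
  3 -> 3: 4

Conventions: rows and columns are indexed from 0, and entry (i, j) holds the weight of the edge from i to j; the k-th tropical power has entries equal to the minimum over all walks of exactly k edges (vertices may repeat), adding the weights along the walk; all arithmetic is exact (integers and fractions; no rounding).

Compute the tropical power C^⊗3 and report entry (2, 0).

C^⊗2:
  [7, 9, -8, 4]
  [2, 0, -5, 2]
  [-9, 2, -18, -4]
  [-8, 3, -17, -3]
C^⊗3:
  [-8, 3, -17, -3]
  [-5, 0, -14, 0]
  [-18, -7, -27, -13]
  [-17, -6, -26, -12]
Key observation: the optimum is the walk 2->2->2->0, with weight (-9) + (-9) + 0 = -18.
Optimal value attained by: walk 2->2->2->0.
Answer: (C^⊗3)[2][0] = -18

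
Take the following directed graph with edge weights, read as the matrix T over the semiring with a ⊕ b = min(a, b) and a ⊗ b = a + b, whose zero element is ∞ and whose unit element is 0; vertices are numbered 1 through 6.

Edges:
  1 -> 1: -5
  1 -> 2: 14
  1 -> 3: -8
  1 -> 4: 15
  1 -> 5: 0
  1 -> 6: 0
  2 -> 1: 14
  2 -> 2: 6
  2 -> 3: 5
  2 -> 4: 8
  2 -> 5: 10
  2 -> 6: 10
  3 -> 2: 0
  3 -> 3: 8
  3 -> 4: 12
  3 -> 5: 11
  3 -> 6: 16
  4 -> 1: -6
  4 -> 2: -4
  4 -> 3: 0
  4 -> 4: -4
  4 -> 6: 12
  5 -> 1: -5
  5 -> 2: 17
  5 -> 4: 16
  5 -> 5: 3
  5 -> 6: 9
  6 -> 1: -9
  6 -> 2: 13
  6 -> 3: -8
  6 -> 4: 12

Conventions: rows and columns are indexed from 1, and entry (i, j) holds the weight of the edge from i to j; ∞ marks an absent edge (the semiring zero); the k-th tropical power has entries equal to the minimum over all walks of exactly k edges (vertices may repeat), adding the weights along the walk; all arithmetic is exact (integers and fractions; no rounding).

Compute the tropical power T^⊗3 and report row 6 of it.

T^⊗2:
  [-10, -8, -13, 4, -5, -5]
  [1, 4, 2, 4, 13, 14]
  [6, 6, 5, 8, 10, 10]
  [-11, -8, -14, -8, -6, -6]
  [-10, 9, -13, 10, -5, -5]
  [-14, -8, -17, 4, -9, -9]
T^⊗3:
  [-15, -13, -18, -1, -10, -10]
  [-4, 0, -7, 0, 1, 1]
  [1, 4, -2, 4, 6, 6]
  [-16, -14, -19, -12, -11, -11]
  [-15, -13, -18, -1, -10, -10]
  [-19, -17, -22, -5, -14, -14]
Answer: row 6 of T^⊗3 = [-19, -17, -22, -5, -14, -14]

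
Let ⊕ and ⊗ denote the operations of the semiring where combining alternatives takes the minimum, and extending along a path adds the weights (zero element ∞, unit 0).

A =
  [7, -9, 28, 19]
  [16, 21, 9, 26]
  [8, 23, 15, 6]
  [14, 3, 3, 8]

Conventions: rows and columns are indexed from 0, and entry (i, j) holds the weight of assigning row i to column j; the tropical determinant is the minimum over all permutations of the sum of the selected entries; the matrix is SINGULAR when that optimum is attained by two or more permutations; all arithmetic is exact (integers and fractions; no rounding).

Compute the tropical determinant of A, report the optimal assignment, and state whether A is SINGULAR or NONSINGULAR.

σ = (0, 1, 2, 3): 7 + 21 + 15 + 8 = 51
σ = (0, 1, 3, 2): 7 + 21 + 6 + 3 = 37
σ = (0, 2, 1, 3): 7 + 9 + 23 + 8 = 47
σ = (0, 2, 3, 1): 7 + 9 + 6 + 3 = 25
σ = (0, 3, 1, 2): 7 + 26 + 23 + 3 = 59
σ = (0, 3, 2, 1): 7 + 26 + 15 + 3 = 51
σ = (1, 0, 2, 3): (-9) + 16 + 15 + 8 = 30
σ = (1, 0, 3, 2): (-9) + 16 + 6 + 3 = 16
σ = (1, 2, 0, 3): (-9) + 9 + 8 + 8 = 16
σ = (1, 2, 3, 0): (-9) + 9 + 6 + 14 = 20
σ = (1, 3, 0, 2): (-9) + 26 + 8 + 3 = 28
σ = (1, 3, 2, 0): (-9) + 26 + 15 + 14 = 46
σ = (2, 0, 1, 3): 28 + 16 + 23 + 8 = 75
σ = (2, 0, 3, 1): 28 + 16 + 6 + 3 = 53
σ = (2, 1, 0, 3): 28 + 21 + 8 + 8 = 65
σ = (2, 1, 3, 0): 28 + 21 + 6 + 14 = 69
σ = (2, 3, 0, 1): 28 + 26 + 8 + 3 = 65
σ = (2, 3, 1, 0): 28 + 26 + 23 + 14 = 91
σ = (3, 0, 1, 2): 19 + 16 + 23 + 3 = 61
σ = (3, 0, 2, 1): 19 + 16 + 15 + 3 = 53
σ = (3, 1, 0, 2): 19 + 21 + 8 + 3 = 51
σ = (3, 1, 2, 0): 19 + 21 + 15 + 14 = 69
σ = (3, 2, 0, 1): 19 + 9 + 8 + 3 = 39
σ = (3, 2, 1, 0): 19 + 9 + 23 + 14 = 65
Optimal value attained by: σ = (1, 0, 3, 2).
Answer: det⊕(A) = 16; verdict: SINGULAR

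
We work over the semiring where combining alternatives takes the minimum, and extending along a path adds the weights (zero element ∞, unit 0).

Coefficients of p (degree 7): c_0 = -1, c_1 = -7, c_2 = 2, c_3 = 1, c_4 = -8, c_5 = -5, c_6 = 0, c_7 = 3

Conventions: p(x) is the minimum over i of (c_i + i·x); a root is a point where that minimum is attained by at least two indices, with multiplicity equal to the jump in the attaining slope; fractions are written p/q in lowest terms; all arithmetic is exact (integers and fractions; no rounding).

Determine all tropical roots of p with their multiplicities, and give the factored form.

hull edge (i=0, c=-1) to (i=1, c=-7): slope -6, span 1
hull edge (i=1, c=-7) to (i=4, c=-8): slope -1/3, span 3
hull edge (i=4, c=-8) to (i=5, c=-5): slope 3, span 1
hull edge (i=5, c=-5) to (i=7, c=3): slope 4, span 2
Factored form: p(x) = 3 ⊗ (x ⊕ (-4)) ⊗ (x ⊕ (-4)) ⊗ (x ⊕ (-3)) ⊗ (x ⊕ 1/3) ⊗ (x ⊕ 1/3) ⊗ (x ⊕ 1/3) ⊗ (x ⊕ 6)
Answer: roots = -4 (mult 2), -3 (mult 1), 1/3 (mult 3), 6 (mult 1)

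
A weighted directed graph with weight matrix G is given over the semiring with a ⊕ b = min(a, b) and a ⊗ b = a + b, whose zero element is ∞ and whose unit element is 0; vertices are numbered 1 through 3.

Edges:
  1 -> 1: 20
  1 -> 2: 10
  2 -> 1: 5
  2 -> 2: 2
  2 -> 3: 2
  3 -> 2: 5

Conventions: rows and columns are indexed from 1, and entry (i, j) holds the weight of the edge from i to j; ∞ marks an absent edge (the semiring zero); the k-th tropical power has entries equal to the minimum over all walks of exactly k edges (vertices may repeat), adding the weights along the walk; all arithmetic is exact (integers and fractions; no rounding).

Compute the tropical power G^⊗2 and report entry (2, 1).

G^⊗2:
  [15, 12, 12]
  [7, 4, 4]
  [10, 7, 7]
Key observation: the optimum is the walk 2->2->1, with weight 2 + 5 = 7.
Optimal value attained by: walk 2->2->1.
Answer: (G^⊗2)[2][1] = 7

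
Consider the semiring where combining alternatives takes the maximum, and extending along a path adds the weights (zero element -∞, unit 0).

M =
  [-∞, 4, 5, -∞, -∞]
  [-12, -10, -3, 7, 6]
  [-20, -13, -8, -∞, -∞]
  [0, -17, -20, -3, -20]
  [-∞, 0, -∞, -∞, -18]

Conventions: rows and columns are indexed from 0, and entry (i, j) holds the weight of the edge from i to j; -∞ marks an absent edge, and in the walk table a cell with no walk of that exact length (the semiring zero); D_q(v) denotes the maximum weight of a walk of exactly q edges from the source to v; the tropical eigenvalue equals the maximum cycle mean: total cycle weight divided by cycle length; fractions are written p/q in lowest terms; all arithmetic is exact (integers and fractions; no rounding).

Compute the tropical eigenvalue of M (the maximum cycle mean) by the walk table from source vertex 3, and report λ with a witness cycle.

q=0: [-∞, -∞, -∞, 0, -∞]
q=1: [0, -17, -20, -3, -20]
q=2: [-3, 4, 5, -6, -11]
q=3: [-6, 1, 2, 11, 10]
q=4: [11, 10, -1, 8, 7]
q=5: [8, 15, 16, 17, 16]
Optimal cycle mean attained by: cycle 0->1->3->0, total 4 + 7 + 0, length 3.
Answer: λ = 11/3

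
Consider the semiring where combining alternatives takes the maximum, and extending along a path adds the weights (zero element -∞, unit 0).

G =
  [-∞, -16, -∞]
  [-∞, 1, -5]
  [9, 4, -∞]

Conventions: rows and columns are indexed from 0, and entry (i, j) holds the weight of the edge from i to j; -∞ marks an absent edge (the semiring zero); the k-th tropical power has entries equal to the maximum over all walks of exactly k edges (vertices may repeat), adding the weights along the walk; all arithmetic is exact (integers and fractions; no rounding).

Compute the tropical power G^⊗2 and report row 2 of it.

G^⊗2:
  [-∞, -15, -21]
  [4, 2, -4]
  [-∞, 5, -1]
Answer: row 2 of G^⊗2 = [-∞, 5, -1]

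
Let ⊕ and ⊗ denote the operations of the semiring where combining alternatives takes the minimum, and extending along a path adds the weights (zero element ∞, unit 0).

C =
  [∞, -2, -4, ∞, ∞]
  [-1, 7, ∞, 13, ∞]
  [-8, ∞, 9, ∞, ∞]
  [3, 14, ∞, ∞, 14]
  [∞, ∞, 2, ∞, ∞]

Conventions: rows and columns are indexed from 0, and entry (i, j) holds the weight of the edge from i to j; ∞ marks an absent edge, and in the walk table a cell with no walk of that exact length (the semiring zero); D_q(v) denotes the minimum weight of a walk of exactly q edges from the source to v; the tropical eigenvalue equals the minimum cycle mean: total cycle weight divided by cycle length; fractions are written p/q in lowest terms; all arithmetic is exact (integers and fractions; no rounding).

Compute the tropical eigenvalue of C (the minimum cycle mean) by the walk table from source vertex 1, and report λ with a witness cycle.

q=0: [∞, 0, ∞, ∞, ∞]
q=1: [-1, 7, ∞, 13, ∞]
q=2: [6, -3, -5, 20, 27]
q=3: [-13, 4, 2, 10, 34]
q=4: [-6, -15, -17, 17, 24]
q=5: [-25, -8, -10, -2, 31]
Optimal cycle mean attained by: cycle 0->2->0, total (-4) + (-8), length 2.
Answer: λ = -6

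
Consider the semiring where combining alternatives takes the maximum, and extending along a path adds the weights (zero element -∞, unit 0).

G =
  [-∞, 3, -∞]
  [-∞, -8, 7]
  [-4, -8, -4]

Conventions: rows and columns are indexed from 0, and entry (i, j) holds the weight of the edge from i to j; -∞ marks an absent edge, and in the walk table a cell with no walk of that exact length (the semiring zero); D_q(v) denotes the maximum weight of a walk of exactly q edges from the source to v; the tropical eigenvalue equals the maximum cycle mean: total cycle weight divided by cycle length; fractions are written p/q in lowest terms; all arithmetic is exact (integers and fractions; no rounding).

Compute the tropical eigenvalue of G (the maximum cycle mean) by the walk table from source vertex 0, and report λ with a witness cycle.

q=0: [0, -∞, -∞]
q=1: [-∞, 3, -∞]
q=2: [-∞, -5, 10]
q=3: [6, 2, 6]
Optimal cycle mean attained by: cycle 0->1->2->0, total 3 + 7 + (-4), length 3.
Answer: λ = 2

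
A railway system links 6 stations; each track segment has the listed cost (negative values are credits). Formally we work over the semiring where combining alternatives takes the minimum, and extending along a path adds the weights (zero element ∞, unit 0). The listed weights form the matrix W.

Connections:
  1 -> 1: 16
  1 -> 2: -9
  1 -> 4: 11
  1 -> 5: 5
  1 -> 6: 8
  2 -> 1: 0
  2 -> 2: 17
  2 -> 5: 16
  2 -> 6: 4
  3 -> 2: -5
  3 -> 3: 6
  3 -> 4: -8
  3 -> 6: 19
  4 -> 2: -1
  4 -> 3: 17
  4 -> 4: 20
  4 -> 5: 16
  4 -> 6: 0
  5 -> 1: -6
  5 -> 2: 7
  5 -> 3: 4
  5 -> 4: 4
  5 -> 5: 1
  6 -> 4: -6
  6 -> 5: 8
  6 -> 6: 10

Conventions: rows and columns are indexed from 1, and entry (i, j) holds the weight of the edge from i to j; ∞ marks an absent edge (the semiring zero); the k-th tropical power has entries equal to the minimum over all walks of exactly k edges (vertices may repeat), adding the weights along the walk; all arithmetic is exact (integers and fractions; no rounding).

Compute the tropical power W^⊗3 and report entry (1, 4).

W^⊗2:
  [-9, 7, 9, 2, 6, -5]
  [10, -9, 20, -2, 5, 8]
  [-5, -9, 9, -2, 8, -8]
  [-1, 12, 20, -6, 8, 3]
  [-5, -15, 5, -4, -1, 2]
  [2, -7, 11, 4, 9, -6]
W^⊗3:
  [0, -18, 10, -11, -4, -1]
  [-9, -3, 9, 2, 6, -5]
  [-9, -14, 12, -14, 0, -5]
  [2, -10, 11, -3, 4, -6]
  [-15, -14, 3, -4, 0, -11]
  [-7, -7, 13, -12, 2, -3]
Key observation: the optimum is the walk 1->2->6->4, with weight (-9) + 4 + (-6) = -11.
Optimal value attained by: walk 1->2->6->4.
Answer: (W^⊗3)[1][4] = -11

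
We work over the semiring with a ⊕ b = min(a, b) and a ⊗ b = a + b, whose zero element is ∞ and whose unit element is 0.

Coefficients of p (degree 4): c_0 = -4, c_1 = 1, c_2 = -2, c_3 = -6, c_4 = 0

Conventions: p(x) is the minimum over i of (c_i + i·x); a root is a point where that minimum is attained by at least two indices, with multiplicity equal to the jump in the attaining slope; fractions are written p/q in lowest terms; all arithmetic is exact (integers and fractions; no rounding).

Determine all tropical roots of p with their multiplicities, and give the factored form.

hull edge (i=0, c=-4) to (i=3, c=-6): slope -2/3, span 3
hull edge (i=3, c=-6) to (i=4, c=0): slope 6, span 1
Factored form: p(x) = 0 ⊗ (x ⊕ (-6)) ⊗ (x ⊕ 2/3) ⊗ (x ⊕ 2/3) ⊗ (x ⊕ 2/3)
Answer: roots = -6 (mult 1), 2/3 (mult 3)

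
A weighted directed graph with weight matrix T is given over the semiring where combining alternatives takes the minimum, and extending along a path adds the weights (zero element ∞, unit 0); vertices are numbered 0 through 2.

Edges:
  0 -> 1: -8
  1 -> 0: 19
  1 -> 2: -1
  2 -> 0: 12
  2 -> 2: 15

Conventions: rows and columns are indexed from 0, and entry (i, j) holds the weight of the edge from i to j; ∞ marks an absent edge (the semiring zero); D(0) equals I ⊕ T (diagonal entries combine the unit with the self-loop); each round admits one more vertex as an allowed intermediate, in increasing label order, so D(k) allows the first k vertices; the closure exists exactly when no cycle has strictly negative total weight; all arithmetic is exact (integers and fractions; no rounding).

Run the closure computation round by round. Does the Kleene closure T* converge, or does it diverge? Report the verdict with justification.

D(0):
  [0, -8, ∞]
  [19, 0, -1]
  [12, ∞, 0]
D(1):
  [0, -8, ∞]
  [19, 0, -1]
  [12, 4, 0]
D(2):
  [0, -8, -9]
  [19, 0, -1]
  [12, 4, 0]
D(3):
  [0, -8, -9]
  [11, 0, -1]
  [12, 4, 0]
Key observation: every diagonal entry stays at the unit through all rounds, so no improving cycle exists.
Answer: CONVERGES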